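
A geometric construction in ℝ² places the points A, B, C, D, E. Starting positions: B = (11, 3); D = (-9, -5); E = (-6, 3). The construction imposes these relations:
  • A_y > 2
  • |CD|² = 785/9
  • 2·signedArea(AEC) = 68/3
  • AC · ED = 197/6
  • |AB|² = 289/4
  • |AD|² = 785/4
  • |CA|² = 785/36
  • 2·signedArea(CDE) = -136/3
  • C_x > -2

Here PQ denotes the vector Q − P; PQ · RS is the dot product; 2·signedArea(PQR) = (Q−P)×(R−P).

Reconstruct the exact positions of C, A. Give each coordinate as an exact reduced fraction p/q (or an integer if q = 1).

A = (5/2, 3)
C = (-4/3, 1/3)

1. C_x = -4/3  [line -8·x + 3·y + -35/3 = 0 ∩ |CD|² = 785/9]
2. C_y = 1/3  [line -8·x + 3·y + -35/3 = 0 ∩ |CD|² = 785/9]
   → C = (-4/3, 1/3)
3. A_x = 5/2  [2·signedArea(AEC) = 68/3 ∩ AC · ED = 197/6]
4. A_y = 3  [2·signedArea(AEC) = 68/3 ∩ AC · ED = 197/6]
   → A = (5/2, 3)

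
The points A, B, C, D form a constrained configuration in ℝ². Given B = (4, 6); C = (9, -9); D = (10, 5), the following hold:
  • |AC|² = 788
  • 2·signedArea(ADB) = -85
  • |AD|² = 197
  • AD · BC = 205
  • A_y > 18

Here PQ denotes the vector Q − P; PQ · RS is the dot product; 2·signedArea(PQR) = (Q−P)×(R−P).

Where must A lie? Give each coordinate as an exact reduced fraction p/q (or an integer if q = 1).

A = (11, 19)

1. A_x = 11  [AD · BC = 205 ∩ 2·signedArea(ADB) = -85]
2. A_y = 19  [AD · BC = 205 ∩ 2·signedArea(ADB) = -85]
   → A = (11, 19)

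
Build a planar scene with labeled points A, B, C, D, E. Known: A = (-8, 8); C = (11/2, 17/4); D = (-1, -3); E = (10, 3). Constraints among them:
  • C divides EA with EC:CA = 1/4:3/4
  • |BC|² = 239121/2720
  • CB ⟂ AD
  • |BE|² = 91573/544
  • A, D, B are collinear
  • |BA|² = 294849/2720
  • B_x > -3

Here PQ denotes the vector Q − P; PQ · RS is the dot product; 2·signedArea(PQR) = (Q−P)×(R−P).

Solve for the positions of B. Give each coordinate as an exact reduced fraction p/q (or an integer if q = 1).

B = (-1639/680, -533/680)

1. B_x = -1639/680  [A, D, B are collinear ∩ CB ⟂ AD]
2. B_y = -533/680  [A, D, B are collinear ∩ CB ⟂ AD]
   → B = (-1639/680, -533/680)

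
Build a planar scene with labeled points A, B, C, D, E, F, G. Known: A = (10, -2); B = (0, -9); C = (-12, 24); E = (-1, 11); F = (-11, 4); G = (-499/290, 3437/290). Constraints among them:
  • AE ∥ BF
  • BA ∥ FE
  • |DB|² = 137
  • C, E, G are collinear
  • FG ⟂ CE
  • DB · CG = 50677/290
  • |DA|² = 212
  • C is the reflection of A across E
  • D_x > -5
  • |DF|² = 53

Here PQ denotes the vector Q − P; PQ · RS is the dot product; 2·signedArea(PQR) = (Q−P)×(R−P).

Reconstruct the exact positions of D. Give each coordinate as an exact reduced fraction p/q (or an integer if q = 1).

1. D_x = -4  [line -2981/290·x + 3523/290·y + -1897/29 = 0 ∩ |DB|² = 137]
2. D_y = 2  [line -2981/290·x + 3523/290·y + -1897/29 = 0 ∩ |DB|² = 137]
   → D = (-4, 2)

D = (-4, 2)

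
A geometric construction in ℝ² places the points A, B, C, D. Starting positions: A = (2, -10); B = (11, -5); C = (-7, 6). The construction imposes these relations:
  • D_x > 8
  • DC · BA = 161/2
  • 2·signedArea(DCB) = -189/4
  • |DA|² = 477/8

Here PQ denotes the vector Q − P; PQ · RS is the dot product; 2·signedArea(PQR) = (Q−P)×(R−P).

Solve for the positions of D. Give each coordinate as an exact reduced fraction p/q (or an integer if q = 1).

D = (35/4, -25/4)

1. D_x = 35/4  [DC · BA = 161/2 ∩ 2·signedArea(DCB) = -189/4]
2. D_y = -25/4  [DC · BA = 161/2 ∩ 2·signedArea(DCB) = -189/4]
   → D = (35/4, -25/4)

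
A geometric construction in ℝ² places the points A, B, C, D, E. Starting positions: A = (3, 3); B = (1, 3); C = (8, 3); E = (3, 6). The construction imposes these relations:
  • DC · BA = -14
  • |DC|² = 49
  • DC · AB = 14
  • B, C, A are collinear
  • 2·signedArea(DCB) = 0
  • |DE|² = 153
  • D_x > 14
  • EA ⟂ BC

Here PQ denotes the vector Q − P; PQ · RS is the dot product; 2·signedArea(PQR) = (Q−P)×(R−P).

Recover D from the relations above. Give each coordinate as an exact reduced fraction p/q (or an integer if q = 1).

1. D_x = 15  [2·signedArea(DCB) = 0 ∩ DC · AB = 14]
2. D_y = 3  [2·signedArea(DCB) = 0 ∩ DC · AB = 14]
   → D = (15, 3)

D = (15, 3)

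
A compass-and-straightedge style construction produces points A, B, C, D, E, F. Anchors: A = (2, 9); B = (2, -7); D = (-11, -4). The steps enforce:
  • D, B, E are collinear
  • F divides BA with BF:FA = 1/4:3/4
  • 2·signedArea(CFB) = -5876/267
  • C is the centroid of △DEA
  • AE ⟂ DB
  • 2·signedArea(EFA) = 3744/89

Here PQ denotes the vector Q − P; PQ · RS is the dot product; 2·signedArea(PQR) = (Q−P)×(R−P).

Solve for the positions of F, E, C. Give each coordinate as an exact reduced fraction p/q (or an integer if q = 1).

1. F_x = 2  [F divides BA with BF:FA = 1/4:3/4]
2. F_y = -3  [F divides BA with BF:FA = 1/4:3/4]
   → F = (2, -3)
3. E_x = -134/89  [D, B, E are collinear ∩ AE ⟂ DB]
4. E_y = -551/89  [D, B, E are collinear ∩ AE ⟂ DB]
   → E = (-134/89, -551/89)
5. C_x = -935/267  [C is the centroid of △DEA]
6. C_y = -106/267  [C is the centroid of △DEA]
   → C = (-935/267, -106/267)

C = (-935/267, -106/267)
E = (-134/89, -551/89)
F = (2, -3)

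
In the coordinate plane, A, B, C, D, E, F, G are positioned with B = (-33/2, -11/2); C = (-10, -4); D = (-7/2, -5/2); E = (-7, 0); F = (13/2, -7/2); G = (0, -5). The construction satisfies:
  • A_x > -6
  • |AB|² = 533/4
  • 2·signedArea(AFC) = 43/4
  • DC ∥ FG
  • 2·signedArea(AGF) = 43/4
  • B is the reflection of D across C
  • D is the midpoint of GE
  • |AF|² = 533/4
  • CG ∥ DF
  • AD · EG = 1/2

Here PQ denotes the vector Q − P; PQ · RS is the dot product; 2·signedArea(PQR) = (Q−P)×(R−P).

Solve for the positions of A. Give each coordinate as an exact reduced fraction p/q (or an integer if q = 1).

A = (-5, -9/2)

1. A_x = -5  [2·signedArea(AFC) = 43/4 ∩ 2·signedArea(AGF) = 43/4]
2. A_y = -9/2  [2·signedArea(AFC) = 43/4 ∩ 2·signedArea(AGF) = 43/4]
   → A = (-5, -9/2)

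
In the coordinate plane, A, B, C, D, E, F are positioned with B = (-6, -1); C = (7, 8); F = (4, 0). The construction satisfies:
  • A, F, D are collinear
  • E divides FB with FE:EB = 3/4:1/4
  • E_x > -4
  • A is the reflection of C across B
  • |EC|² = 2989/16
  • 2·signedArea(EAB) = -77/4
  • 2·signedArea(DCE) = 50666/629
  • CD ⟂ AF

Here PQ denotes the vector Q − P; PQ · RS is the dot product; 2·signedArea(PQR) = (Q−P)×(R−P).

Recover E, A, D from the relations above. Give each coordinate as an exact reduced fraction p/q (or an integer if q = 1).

1. E_x = -7/2  [E divides FB with FE:EB = 3/4:1/4]
2. E_y = -3/4  [E divides FB with FE:EB = 3/4:1/4]
   → E = (-7/2, -3/4)
3. A_x = -19  [A is the reflection of C across B]
4. A_y = -10  [A is the reflection of C across B]
   → A = (-19, -10)
5. D_x = 5943/629  [A, F, D are collinear ∩ CD ⟂ AF]
6. D_y = 1490/629  [A, F, D are collinear ∩ CD ⟂ AF]
   → D = (5943/629, 1490/629)

A = (-19, -10)
D = (5943/629, 1490/629)
E = (-7/2, -3/4)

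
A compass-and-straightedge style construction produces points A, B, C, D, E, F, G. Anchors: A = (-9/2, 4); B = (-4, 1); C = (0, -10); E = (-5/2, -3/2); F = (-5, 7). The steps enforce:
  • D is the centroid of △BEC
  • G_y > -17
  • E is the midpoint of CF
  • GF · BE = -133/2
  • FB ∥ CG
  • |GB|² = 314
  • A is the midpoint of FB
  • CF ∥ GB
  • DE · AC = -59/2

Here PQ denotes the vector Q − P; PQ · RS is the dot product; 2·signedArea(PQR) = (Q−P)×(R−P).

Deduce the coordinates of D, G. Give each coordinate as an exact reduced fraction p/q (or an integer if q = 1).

D = (-13/6, -7/2)
G = (1, -16)

1. D_x = -13/6  [D is the centroid of △BEC]
2. D_y = -7/2  [D is the centroid of △BEC]
   → D = (-13/6, -7/2)
3. G_x = 1  [CF ∥ GB ∩ FB ∥ CG]
4. G_y = -16  [CF ∥ GB ∩ FB ∥ CG]
   → G = (1, -16)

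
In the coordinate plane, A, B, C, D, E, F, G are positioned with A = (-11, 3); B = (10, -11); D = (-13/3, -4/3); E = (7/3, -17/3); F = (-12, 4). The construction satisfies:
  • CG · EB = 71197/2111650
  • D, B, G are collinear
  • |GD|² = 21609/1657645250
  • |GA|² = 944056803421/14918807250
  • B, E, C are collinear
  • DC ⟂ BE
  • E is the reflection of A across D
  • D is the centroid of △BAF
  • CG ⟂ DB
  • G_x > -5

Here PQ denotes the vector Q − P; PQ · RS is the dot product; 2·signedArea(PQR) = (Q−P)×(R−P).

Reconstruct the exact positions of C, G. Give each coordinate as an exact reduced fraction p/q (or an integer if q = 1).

1. C_x = -9869/2355  [B, E, C are collinear ∩ DC ⟂ BE]
2. C_y = -2657/2355  [B, E, C are collinear ∩ DC ⟂ BE]
   → C = (-9869/2355, -2657/2355)
3. G_x = -27432487/6334950  [D, B, G are collinear ∩ CG ⟂ DB]
4. G_y = -8459389/6334950  [D, B, G are collinear ∩ CG ⟂ DB]
   → G = (-27432487/6334950, -8459389/6334950)

C = (-9869/2355, -2657/2355)
G = (-27432487/6334950, -8459389/6334950)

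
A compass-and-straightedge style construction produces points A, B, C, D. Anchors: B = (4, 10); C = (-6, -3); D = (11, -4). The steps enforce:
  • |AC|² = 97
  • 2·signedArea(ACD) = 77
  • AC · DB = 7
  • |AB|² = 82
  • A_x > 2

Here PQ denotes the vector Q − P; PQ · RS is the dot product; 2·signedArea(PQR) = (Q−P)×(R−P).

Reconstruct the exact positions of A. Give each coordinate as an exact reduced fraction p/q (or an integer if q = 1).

1. A_x = 3  [AC · DB = 7 ∩ 2·signedArea(ACD) = 77]
2. A_y = 1  [AC · DB = 7 ∩ 2·signedArea(ACD) = 77]
   → A = (3, 1)

A = (3, 1)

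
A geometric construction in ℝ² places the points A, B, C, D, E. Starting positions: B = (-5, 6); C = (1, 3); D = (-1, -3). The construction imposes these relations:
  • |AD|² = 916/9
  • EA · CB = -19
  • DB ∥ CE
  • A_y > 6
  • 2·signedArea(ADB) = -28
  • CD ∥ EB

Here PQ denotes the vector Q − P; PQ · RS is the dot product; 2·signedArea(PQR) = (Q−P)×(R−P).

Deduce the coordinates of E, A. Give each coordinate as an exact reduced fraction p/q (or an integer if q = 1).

1. E_x = -3  [CD ∥ EB ∩ DB ∥ CE]
2. E_y = 12  [CD ∥ EB ∩ DB ∥ CE]
   → E = (-3, 12)
3. A_x = -7/3  [2·signedArea(ADB) = -28 ∩ EA · CB = -19]
4. A_y = 7  [2·signedArea(ADB) = -28 ∩ EA · CB = -19]
   → A = (-7/3, 7)

A = (-7/3, 7)
E = (-3, 12)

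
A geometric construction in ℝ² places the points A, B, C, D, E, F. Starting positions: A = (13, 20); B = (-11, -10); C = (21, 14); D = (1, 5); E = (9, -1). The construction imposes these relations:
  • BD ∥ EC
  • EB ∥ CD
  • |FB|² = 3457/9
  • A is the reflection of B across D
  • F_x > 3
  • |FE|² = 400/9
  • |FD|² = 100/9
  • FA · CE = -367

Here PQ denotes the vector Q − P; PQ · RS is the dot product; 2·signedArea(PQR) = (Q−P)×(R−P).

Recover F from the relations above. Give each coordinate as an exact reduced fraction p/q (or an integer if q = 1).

F = (11/3, 3)

1. F_x = 11/3  [line 12·x + 15·y + -89 = 0 ∩ |FD|² = 100/9]
2. F_y = 3  [line 12·x + 15·y + -89 = 0 ∩ |FD|² = 100/9]
   → F = (11/3, 3)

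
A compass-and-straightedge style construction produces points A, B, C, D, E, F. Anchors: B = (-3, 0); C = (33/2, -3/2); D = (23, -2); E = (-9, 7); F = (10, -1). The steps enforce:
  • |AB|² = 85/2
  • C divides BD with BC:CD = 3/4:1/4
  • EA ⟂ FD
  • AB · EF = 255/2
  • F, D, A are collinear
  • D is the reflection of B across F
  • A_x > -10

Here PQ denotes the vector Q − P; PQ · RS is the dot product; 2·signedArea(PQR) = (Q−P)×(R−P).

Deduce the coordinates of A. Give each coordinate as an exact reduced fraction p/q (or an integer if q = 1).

A = (-19/2, 1/2)

1. A_x = -19/2  [F, D, A are collinear ∩ EA ⟂ FD]
2. A_y = 1/2  [F, D, A are collinear ∩ EA ⟂ FD]
   → A = (-19/2, 1/2)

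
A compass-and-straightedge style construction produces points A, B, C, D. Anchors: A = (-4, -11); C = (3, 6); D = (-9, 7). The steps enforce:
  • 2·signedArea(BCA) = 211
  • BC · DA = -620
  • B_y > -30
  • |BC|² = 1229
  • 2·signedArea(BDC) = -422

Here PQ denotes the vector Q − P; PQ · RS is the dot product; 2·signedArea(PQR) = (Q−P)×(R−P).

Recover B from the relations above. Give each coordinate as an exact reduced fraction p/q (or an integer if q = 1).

B = (1, -29)

1. B_x = 1  [2·signedArea(BCA) = 211 ∩ BC · DA = -620]
2. B_y = -29  [2·signedArea(BCA) = 211 ∩ BC · DA = -620]
   → B = (1, -29)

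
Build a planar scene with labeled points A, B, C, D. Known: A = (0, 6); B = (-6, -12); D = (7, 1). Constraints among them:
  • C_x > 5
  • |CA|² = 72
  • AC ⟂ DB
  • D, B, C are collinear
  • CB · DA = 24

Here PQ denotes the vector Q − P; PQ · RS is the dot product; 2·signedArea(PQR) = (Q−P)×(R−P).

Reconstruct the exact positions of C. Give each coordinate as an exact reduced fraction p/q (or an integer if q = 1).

C = (6, 0)

1. C_x = 6  [D, B, C are collinear ∩ AC ⟂ DB]
2. C_y = 0  [D, B, C are collinear ∩ AC ⟂ DB]
   → C = (6, 0)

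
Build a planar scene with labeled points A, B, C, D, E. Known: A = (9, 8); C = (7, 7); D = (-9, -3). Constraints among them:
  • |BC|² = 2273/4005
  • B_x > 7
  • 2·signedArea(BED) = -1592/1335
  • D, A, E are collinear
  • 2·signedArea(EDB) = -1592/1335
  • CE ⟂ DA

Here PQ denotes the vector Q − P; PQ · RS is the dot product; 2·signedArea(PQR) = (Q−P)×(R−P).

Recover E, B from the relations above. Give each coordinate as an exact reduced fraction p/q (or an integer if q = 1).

B = (10279/1335, 9718/1335)
E = (3159/445, 3043/445)

1. E_x = 3159/445  [D, A, E are collinear ∩ CE ⟂ DA]
2. E_y = 3043/445  [D, A, E are collinear ∩ CE ⟂ DA]
   → E = (3159/445, 3043/445)
3. B_x = 10279/1335  [line 4378/445·x + -7164/445·y + 55322/1335 = 0 ∩ |BC|² = 2273/4005]
4. B_y = 9718/1335  [line 4378/445·x + -7164/445·y + 55322/1335 = 0 ∩ |BC|² = 2273/4005]
   → B = (10279/1335, 9718/1335)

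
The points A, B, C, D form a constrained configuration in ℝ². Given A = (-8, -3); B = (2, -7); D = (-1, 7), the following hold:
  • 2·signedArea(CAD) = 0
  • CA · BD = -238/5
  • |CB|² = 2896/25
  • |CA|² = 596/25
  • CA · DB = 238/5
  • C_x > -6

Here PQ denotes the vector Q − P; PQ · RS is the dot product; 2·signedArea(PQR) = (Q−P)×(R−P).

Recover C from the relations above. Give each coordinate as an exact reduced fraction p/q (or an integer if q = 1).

1. C_x = -26/5  [2·signedArea(CAD) = 0 ∩ CA · BD = -238/5]
2. C_y = 1  [2·signedArea(CAD) = 0 ∩ CA · BD = -238/5]
   → C = (-26/5, 1)

C = (-26/5, 1)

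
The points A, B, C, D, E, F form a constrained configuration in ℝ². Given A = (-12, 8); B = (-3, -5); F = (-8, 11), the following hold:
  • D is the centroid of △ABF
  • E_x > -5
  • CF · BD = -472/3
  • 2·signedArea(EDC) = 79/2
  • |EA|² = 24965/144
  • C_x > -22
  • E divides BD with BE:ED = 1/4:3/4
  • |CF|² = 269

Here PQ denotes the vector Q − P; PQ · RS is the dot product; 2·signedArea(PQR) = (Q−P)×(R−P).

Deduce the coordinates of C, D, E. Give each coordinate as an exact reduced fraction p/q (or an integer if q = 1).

1. D_x = -23/3  [D is the centroid of △ABF]
2. D_y = 14/3  [D is the centroid of △ABF]
   → D = (-23/3, 14/3)
3. E_x = -25/6  [E divides BD with BE:ED = 1/4:3/4]
4. E_y = -31/12  [E divides BD with BE:ED = 1/4:3/4]
   → E = (-25/6, -31/12)
5. C_x = -21  [CF · BD = -472/3 ∩ 2·signedArea(EDC) = 79/2]
6. C_y = 21  [CF · BD = -472/3 ∩ 2·signedArea(EDC) = 79/2]
   → C = (-21, 21)

C = (-21, 21)
D = (-23/3, 14/3)
E = (-25/6, -31/12)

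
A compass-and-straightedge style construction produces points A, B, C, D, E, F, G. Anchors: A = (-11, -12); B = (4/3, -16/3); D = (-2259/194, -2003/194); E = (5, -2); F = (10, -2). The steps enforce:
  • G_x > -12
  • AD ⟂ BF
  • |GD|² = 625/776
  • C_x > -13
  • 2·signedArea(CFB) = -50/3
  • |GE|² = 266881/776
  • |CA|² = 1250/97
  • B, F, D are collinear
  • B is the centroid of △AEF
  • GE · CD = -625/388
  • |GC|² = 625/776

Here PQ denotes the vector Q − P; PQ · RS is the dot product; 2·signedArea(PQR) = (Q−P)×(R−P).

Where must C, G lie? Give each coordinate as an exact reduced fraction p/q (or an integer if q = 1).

1. C_x = -1192/97  [line 10/3·x + -26/3·y + -34 = 0 ∩ |CA|² = 1250/97]
2. C_y = -839/97  [line 10/3·x + -26/3·y + -34 = 0 ∩ |CA|² = 1250/97]
   → C = (-1192/97, -839/97)
3. G_x = -4643/388  [line -125/194·x + 325/194·y + 3175/388 = 0 ∩ |GC|² = 625/776]
4. G_y = -3681/388  [line -125/194·x + 325/194·y + 3175/388 = 0 ∩ |GC|² = 625/776]
   → G = (-4643/388, -3681/388)

C = (-1192/97, -839/97)
G = (-4643/388, -3681/388)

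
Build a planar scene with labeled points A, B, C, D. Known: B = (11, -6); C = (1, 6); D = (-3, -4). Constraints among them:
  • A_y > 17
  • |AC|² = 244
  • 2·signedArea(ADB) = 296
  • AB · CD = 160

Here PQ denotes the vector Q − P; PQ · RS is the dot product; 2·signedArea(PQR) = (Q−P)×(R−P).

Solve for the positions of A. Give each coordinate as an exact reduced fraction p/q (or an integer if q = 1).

A = (-9, 18)

1. A_x = -9  [AB · CD = 160 ∩ 2·signedArea(ADB) = 296]
2. A_y = 18  [AB · CD = 160 ∩ 2·signedArea(ADB) = 296]
   → A = (-9, 18)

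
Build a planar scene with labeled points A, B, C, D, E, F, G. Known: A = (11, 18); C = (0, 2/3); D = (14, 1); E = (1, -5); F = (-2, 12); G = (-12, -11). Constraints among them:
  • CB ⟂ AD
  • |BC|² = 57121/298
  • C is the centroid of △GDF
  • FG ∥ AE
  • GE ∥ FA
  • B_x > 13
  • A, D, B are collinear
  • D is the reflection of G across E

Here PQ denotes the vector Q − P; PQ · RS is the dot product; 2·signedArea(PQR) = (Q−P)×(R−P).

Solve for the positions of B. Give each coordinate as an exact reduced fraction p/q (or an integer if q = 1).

B = (4063/298, 2747/894)

1. B_x = 4063/298  [A, D, B are collinear ∩ CB ⟂ AD]
2. B_y = 2747/894  [A, D, B are collinear ∩ CB ⟂ AD]
   → B = (4063/298, 2747/894)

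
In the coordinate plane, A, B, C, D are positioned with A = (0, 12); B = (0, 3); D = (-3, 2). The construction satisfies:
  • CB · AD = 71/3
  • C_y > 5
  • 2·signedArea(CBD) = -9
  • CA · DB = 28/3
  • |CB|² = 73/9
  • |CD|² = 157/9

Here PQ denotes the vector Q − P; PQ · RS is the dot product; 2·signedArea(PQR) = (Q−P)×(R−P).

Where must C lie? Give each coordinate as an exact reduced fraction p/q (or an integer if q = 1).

1. C_x = -1  [2·signedArea(CBD) = -9 ∩ CA · DB = 28/3]
2. C_y = 17/3  [2·signedArea(CBD) = -9 ∩ CA · DB = 28/3]
   → C = (-1, 17/3)

C = (-1, 17/3)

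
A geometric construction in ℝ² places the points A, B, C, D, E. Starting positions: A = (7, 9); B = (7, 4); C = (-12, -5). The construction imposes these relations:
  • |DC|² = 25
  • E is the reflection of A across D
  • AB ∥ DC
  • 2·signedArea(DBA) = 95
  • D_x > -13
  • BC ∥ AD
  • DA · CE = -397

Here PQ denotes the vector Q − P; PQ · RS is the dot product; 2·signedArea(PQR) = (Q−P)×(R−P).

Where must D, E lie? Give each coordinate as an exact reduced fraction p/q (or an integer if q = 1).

D = (-12, 0)
E = (-31, -9)

1. D_x = -12  [AB ∥ DC ∩ BC ∥ AD]
2. D_y = 0  [AB ∥ DC ∩ BC ∥ AD]
   → D = (-12, 0)
3. E_x = -31  [E is the reflection of A across D]
4. E_y = -9  [E is the reflection of A across D]
   → E = (-31, -9)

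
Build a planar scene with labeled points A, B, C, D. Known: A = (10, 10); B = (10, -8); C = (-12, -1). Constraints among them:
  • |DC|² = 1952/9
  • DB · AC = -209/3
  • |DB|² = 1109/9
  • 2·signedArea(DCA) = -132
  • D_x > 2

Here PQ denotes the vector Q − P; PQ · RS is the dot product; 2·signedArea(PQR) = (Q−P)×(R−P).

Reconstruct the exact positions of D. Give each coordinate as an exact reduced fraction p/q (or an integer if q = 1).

1. D_x = 8/3  [2·signedArea(DCA) = -132 ∩ DB · AC = -209/3]
2. D_y = 1/3  [2·signedArea(DCA) = -132 ∩ DB · AC = -209/3]
   → D = (8/3, 1/3)

D = (8/3, 1/3)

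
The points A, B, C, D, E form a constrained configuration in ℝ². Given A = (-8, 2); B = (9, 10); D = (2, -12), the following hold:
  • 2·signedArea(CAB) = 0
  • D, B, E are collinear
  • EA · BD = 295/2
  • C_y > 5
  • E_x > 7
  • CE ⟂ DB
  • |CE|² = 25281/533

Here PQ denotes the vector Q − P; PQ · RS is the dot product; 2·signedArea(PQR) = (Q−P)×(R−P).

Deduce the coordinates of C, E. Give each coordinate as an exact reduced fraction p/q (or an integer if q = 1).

C = (1/2, 6)
E = (7529/1066, 2085/533)

1. E_x = 7529/1066  [D, B, E are collinear ∩ EA · BD = 295/2]
2. E_y = 2085/533  [D, B, E are collinear ∩ EA · BD = 295/2]
   → E = (7529/1066, 2085/533)
3. C_x = 1/2  [2·signedArea(CAB) = 0 ∩ CE ⟂ DB]
4. C_y = 6  [2·signedArea(CAB) = 0 ∩ CE ⟂ DB]
   → C = (1/2, 6)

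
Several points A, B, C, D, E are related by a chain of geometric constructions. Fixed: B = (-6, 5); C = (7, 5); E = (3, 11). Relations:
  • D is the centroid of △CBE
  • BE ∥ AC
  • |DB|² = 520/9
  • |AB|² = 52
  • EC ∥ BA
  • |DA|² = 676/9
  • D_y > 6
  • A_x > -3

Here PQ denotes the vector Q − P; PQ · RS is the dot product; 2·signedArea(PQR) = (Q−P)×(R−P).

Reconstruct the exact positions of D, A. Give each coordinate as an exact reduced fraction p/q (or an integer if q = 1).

A = (-2, -1)
D = (4/3, 7)

1. D_x = 4/3  [D is the centroid of △CBE]
2. D_y = 7  [D is the centroid of △CBE]
   → D = (4/3, 7)
3. A_x = -2  [BE ∥ AC ∩ EC ∥ BA]
4. A_y = -1  [BE ∥ AC ∩ EC ∥ BA]
   → A = (-2, -1)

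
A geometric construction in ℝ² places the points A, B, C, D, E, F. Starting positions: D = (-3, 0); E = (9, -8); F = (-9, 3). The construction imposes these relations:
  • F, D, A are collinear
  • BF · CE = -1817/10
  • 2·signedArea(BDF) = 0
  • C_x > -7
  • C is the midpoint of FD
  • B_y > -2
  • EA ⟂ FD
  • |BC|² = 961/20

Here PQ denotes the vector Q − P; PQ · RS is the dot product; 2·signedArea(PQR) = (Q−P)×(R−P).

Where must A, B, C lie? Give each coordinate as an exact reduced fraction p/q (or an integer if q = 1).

A = (49/5, -32/5)
B = (1/5, -8/5)
C = (-6, 3/2)

1. A_x = 49/5  [F, D, A are collinear ∩ EA ⟂ FD]
2. A_y = -32/5  [F, D, A are collinear ∩ EA ⟂ FD]
   → A = (49/5, -32/5)
3. C_x = -6  [C is the midpoint of FD]
4. C_y = 3/2  [C is the midpoint of FD]
   → C = (-6, 3/2)
5. B_x = 1/5  [2·signedArea(BDF) = 0 ∩ BF · CE = -1817/10]
6. B_y = -8/5  [2·signedArea(BDF) = 0 ∩ BF · CE = -1817/10]
   → B = (1/5, -8/5)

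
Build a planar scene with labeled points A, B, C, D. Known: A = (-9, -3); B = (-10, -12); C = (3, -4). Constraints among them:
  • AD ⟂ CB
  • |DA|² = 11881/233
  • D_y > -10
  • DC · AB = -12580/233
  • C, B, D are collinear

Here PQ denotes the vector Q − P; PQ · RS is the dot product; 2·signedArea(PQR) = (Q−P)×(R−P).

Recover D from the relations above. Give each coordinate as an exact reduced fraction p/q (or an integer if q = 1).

D = (-1225/233, -2116/233)

1. D_x = -1225/233  [C, B, D are collinear ∩ AD ⟂ CB]
2. D_y = -2116/233  [C, B, D are collinear ∩ AD ⟂ CB]
   → D = (-1225/233, -2116/233)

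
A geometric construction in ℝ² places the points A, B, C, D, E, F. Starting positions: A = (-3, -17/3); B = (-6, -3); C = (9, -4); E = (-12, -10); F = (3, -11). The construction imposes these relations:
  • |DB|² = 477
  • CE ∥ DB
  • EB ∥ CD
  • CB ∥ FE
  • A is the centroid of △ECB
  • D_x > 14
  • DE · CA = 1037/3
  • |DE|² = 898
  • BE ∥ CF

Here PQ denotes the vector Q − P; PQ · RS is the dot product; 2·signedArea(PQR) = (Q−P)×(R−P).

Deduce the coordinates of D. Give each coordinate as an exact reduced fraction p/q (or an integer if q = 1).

1. D_x = 15  [CE ∥ DB ∩ EB ∥ CD]
2. D_y = 3  [CE ∥ DB ∩ EB ∥ CD]
   → D = (15, 3)

D = (15, 3)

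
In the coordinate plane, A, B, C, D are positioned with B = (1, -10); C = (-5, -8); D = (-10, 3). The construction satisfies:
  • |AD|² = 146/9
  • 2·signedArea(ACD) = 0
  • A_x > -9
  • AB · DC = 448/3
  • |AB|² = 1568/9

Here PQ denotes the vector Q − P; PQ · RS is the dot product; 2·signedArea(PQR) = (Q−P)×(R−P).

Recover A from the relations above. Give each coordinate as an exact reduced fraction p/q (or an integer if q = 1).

1. A_x = -25/3  [2·signedArea(ACD) = 0 ∩ AB · DC = 448/3]
2. A_y = -2/3  [2·signedArea(ACD) = 0 ∩ AB · DC = 448/3]
   → A = (-25/3, -2/3)

A = (-25/3, -2/3)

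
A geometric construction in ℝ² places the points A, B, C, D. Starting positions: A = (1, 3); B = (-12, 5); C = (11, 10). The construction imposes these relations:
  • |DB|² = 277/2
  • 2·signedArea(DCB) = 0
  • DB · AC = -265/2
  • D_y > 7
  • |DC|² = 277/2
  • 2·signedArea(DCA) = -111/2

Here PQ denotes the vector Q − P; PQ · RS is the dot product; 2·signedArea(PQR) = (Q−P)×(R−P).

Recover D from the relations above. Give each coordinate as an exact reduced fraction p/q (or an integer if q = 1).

1. D_x = -1/2  [2·signedArea(DCB) = 0 ∩ 2·signedArea(DCA) = -111/2]
2. D_y = 15/2  [2·signedArea(DCB) = 0 ∩ 2·signedArea(DCA) = -111/2]
   → D = (-1/2, 15/2)

D = (-1/2, 15/2)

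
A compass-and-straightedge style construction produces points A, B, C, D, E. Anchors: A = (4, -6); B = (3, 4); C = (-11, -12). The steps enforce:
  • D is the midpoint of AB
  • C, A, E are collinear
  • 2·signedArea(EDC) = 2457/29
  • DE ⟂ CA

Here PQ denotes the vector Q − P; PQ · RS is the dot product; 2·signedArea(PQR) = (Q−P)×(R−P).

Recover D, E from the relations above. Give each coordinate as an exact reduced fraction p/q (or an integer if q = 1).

D = (7/2, -1)
E = (307/58, -159/29)

1. D_x = 7/2  [D is the midpoint of AB]
2. D_y = -1  [D is the midpoint of AB]
   → D = (7/2, -1)
3. E_x = 307/58  [C, A, E are collinear ∩ DE ⟂ CA]
4. E_y = -159/29  [C, A, E are collinear ∩ DE ⟂ CA]
   → E = (307/58, -159/29)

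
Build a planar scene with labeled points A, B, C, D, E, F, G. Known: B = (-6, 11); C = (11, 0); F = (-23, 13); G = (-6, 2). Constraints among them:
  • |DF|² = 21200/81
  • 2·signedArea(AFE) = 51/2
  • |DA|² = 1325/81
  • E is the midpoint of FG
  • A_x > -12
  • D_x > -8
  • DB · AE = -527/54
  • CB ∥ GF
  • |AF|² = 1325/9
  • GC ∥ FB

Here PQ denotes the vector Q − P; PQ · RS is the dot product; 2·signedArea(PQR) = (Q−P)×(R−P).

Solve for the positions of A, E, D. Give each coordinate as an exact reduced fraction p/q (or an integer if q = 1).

1. E_x = -29/2  [E is the midpoint of FG]
2. E_y = 15/2  [E is the midpoint of FG]
   → E = (-29/2, 15/2)
3. A_x = -35/3  [line 11/2·x + 17/2·y + -19/2 = 0 ∩ |AF|² = 1325/9]
4. A_y = 26/3  [line 11/2·x + 17/2·y + -19/2 = 0 ∩ |AF|² = 1325/9]
   → A = (-35/3, 26/3)
5. D_x = -71/9  [line 17/6·x + 7/6·y + 376/27 = 0 ∩ |DA|² = 1325/81]
6. D_y = 65/9  [line 17/6·x + 7/6·y + 376/27 = 0 ∩ |DA|² = 1325/81]
   → D = (-71/9, 65/9)

A = (-35/3, 26/3)
D = (-71/9, 65/9)
E = (-29/2, 15/2)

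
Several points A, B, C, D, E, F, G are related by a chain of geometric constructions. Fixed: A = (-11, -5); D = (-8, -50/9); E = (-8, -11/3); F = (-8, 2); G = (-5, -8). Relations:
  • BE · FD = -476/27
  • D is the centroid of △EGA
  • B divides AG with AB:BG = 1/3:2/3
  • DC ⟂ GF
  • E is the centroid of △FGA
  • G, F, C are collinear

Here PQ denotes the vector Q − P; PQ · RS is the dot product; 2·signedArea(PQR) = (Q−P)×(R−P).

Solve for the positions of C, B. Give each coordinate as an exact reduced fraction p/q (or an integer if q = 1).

1. C_x = -1936/327  [G, F, C are collinear ∩ DC ⟂ GF]
2. C_y = -4838/981  [G, F, C are collinear ∩ DC ⟂ GF]
   → C = (-1936/327, -4838/981)
3. B_x = -9  [B divides AG with AB:BG = 1/3:2/3]
4. B_y = -6  [B divides AG with AB:BG = 1/3:2/3]
   → B = (-9, -6)

B = (-9, -6)
C = (-1936/327, -4838/981)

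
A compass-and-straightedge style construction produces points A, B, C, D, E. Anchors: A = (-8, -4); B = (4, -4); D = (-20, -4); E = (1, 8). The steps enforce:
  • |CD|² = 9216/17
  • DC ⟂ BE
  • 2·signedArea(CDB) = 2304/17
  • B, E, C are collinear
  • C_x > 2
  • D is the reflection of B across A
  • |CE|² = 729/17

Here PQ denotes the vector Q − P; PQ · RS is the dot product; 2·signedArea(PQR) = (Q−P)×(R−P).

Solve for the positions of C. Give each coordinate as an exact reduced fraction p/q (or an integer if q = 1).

C = (44/17, 28/17)

1. C_x = 44/17  [B, E, C are collinear ∩ DC ⟂ BE]
2. C_y = 28/17  [B, E, C are collinear ∩ DC ⟂ BE]
   → C = (44/17, 28/17)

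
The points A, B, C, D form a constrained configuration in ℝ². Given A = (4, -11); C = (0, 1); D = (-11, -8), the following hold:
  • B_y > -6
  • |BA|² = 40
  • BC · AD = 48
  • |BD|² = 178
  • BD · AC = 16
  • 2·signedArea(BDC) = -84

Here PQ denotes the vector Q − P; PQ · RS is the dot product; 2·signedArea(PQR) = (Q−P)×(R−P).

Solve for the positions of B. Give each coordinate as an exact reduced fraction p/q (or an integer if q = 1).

B = (2, -5)

1. B_x = 2  [BD · AC = 16 ∩ 2·signedArea(BDC) = -84]
2. B_y = -5  [BD · AC = 16 ∩ 2·signedArea(BDC) = -84]
   → B = (2, -5)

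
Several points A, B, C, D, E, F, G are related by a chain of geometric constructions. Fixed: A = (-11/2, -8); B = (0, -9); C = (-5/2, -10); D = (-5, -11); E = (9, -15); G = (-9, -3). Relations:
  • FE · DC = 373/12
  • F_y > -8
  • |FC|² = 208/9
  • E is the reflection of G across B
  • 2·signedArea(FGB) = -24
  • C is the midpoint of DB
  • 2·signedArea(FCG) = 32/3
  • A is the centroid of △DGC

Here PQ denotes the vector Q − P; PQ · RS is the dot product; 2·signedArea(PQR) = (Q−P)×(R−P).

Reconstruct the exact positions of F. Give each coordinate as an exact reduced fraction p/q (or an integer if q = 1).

1. F_x = -13/2  [2·signedArea(FCG) = 32/3 ∩ FE · DC = 373/12]
2. F_y = -22/3  [2·signedArea(FCG) = 32/3 ∩ FE · DC = 373/12]
   → F = (-13/2, -22/3)

F = (-13/2, -22/3)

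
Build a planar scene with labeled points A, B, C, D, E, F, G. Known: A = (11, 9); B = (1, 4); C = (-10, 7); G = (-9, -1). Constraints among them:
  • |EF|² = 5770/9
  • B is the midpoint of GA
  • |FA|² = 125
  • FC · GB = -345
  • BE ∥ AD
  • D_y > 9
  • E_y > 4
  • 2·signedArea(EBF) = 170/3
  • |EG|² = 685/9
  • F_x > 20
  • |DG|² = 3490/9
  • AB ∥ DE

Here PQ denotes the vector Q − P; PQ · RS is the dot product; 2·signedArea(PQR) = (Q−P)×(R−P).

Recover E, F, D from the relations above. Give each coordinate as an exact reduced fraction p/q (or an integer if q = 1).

D = (22/3, 10)
E = (-8/3, 5)
F = (21, 14)

1. F_x = 21  [line -10·x + -5·y + 280 = 0 ∩ |FA|² = 125]
2. F_y = 14  [line -10·x + -5·y + 280 = 0 ∩ |FA|² = 125]
   → F = (21, 14)
3. E_x = -8/3  [line -10·x + 20·y + -380/3 = 0 ∩ |EG|² = 685/9]
4. E_y = 5  [line -10·x + 20·y + -380/3 = 0 ∩ |EG|² = 685/9]
   → E = (-8/3, 5)
5. D_x = 22/3  [AB ∥ DE ∩ BE ∥ AD]
6. D_y = 10  [AB ∥ DE ∩ BE ∥ AD]
   → D = (22/3, 10)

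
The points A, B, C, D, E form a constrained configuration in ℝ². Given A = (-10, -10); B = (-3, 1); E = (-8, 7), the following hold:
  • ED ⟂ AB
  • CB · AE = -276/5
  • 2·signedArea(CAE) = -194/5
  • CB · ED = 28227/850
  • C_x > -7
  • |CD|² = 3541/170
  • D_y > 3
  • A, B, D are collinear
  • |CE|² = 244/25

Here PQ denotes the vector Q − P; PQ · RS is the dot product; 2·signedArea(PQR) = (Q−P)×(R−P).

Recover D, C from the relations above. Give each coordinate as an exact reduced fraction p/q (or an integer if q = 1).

C = (-6, 23/5)
D = (-293/170, 511/170)

1. D_x = -293/170  [A, B, D are collinear ∩ ED ⟂ AB]
2. D_y = 511/170  [A, B, D are collinear ∩ ED ⟂ AB]
   → D = (-293/170, 511/170)
3. C_x = -6  [CB · AE = -276/5 ∩ 2·signedArea(CAE) = -194/5]
4. C_y = 23/5  [CB · AE = -276/5 ∩ 2·signedArea(CAE) = -194/5]
   → C = (-6, 23/5)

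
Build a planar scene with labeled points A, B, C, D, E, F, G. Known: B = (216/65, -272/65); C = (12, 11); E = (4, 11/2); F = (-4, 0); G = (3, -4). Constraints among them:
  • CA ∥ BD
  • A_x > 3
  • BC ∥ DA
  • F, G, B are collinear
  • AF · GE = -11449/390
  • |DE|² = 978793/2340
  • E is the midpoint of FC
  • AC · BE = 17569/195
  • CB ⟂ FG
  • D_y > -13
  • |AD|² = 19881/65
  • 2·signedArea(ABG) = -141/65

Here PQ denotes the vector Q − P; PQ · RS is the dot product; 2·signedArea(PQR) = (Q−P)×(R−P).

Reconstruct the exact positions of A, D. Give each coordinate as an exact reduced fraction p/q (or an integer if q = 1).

1. A_x = 736/195  [AC · BE = 17569/195 ∩ AF · GE = -11449/390]
2. A_y = 443/195  [AC · BE = 17569/195 ∩ AF · GE = -11449/390]
   → A = (736/195, 443/195)
3. D_x = -956/195  [BC ∥ DA ∩ CA ∥ BD]
4. D_y = -2518/195  [BC ∥ DA ∩ CA ∥ BD]
   → D = (-956/195, -2518/195)

A = (736/195, 443/195)
D = (-956/195, -2518/195)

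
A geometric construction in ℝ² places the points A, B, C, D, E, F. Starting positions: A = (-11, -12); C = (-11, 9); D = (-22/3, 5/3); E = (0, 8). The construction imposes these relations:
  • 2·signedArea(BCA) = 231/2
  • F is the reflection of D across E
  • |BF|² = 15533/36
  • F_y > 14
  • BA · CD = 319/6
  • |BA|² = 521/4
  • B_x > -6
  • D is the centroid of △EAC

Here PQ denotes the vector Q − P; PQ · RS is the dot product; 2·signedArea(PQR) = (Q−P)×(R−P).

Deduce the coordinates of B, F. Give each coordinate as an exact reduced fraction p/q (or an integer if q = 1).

B = (-11/2, -2)
F = (22/3, 43/3)

1. B_x = -11/2  [2·signedArea(BCA) = 231/2 ∩ BA · CD = 319/6]
2. B_y = -2  [2·signedArea(BCA) = 231/2 ∩ BA · CD = 319/6]
   → B = (-11/2, -2)
3. F_x = 22/3  [F is the reflection of D across E]
4. F_y = 43/3  [F is the reflection of D across E]
   → F = (22/3, 43/3)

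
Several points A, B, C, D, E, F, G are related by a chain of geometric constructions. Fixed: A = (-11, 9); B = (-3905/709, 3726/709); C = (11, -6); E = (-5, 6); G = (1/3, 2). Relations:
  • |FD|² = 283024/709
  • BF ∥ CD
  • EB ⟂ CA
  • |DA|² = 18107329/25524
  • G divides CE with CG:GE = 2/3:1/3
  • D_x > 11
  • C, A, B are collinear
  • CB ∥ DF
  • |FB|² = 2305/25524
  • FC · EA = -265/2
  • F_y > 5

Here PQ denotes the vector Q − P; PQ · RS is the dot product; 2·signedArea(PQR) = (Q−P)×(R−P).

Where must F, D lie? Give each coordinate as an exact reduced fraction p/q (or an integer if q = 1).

D = (23768/2127, -8161/1418)
F = (-16/3, 11/2)

1. F_x = -16/3  [line 6·x + -3·y + 97/2 = 0 ∩ |FB|² = 2305/25524]
2. F_y = 11/2  [line 6·x + -3·y + 97/2 = 0 ∩ |FB|² = 2305/25524]
   → F = (-16/3, 11/2)
3. D_x = 23768/2127  [CB ∥ DF ∩ BF ∥ CD]
4. D_y = -8161/1418  [CB ∥ DF ∩ BF ∥ CD]
   → D = (23768/2127, -8161/1418)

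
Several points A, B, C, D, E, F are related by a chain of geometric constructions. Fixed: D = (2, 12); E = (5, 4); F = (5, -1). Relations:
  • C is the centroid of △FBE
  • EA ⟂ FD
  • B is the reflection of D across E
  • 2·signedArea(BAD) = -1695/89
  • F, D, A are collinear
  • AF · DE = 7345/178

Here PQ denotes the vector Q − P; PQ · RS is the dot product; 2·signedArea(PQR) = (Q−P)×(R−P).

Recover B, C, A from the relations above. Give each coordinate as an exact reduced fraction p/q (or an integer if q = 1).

A = (695/178, 667/178)
B = (8, -4)
C = (6, -1/3)

1. B_x = 8  [B is the reflection of D across E]
2. B_y = -4  [B is the reflection of D across E]
   → B = (8, -4)
3. C_x = 6  [C is the centroid of △FBE]
4. C_y = -1/3  [C is the centroid of △FBE]
   → C = (6, -1/3)
5. A_x = 695/178  [F, D, A are collinear ∩ EA ⟂ FD]
6. A_y = 667/178  [F, D, A are collinear ∩ EA ⟂ FD]
   → A = (695/178, 667/178)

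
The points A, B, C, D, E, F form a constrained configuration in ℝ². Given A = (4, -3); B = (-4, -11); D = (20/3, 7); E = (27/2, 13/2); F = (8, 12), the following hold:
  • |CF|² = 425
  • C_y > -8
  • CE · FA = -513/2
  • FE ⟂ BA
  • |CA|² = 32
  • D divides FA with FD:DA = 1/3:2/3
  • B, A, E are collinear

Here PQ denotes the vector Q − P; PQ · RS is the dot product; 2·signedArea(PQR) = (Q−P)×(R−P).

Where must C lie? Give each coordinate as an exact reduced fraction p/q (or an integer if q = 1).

1. C_x = 0  [line 4·x + 15·y + 105 = 0 ∩ |CA|² = 32]
2. C_y = -7  [line 4·x + 15·y + 105 = 0 ∩ |CA|² = 32]
   → C = (0, -7)

C = (0, -7)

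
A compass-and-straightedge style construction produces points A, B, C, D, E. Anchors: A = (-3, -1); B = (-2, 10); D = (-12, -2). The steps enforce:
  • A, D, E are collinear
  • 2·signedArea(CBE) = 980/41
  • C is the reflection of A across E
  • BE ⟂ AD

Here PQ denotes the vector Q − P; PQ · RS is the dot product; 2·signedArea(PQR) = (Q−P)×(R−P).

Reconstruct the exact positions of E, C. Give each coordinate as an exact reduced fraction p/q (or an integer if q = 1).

1. E_x = -33/41  [A, D, E are collinear ∩ BE ⟂ AD]
2. E_y = -31/41  [A, D, E are collinear ∩ BE ⟂ AD]
   → E = (-33/41, -31/41)
3. C_x = 57/41  [C is the reflection of A across E]
4. C_y = -21/41  [C is the reflection of A across E]
   → C = (57/41, -21/41)

C = (57/41, -21/41)
E = (-33/41, -31/41)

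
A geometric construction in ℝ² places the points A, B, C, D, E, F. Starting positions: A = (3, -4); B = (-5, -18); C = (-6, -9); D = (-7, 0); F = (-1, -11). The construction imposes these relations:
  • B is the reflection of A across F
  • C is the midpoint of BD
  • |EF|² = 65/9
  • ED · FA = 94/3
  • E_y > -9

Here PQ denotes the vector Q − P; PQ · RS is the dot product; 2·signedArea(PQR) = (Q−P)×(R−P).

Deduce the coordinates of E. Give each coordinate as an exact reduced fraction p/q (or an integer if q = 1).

1. E_x = 1/3  [line -4·x + -7·y + -178/3 = 0 ∩ |EF|² = 65/9]
2. E_y = -26/3  [line -4·x + -7·y + -178/3 = 0 ∩ |EF|² = 65/9]
   → E = (1/3, -26/3)

E = (1/3, -26/3)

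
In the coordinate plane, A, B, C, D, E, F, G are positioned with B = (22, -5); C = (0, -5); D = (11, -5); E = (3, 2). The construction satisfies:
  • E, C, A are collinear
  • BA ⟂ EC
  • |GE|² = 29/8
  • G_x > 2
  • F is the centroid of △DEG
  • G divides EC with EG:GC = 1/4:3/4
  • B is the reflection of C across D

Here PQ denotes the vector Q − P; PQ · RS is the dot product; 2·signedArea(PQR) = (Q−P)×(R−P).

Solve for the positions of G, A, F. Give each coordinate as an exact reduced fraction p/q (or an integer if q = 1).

A = (99/29, 86/29)
F = (65/12, -11/12)
G = (9/4, 1/4)

1. G_x = 9/4  [G divides EC with EG:GC = 1/4:3/4]
2. G_y = 1/4  [G divides EC with EG:GC = 1/4:3/4]
   → G = (9/4, 1/4)
3. A_x = 99/29  [E, C, A are collinear ∩ BA ⟂ EC]
4. A_y = 86/29  [E, C, A are collinear ∩ BA ⟂ EC]
   → A = (99/29, 86/29)
5. F_x = 65/12  [F is the centroid of △DEG]
6. F_y = -11/12  [F is the centroid of △DEG]
   → F = (65/12, -11/12)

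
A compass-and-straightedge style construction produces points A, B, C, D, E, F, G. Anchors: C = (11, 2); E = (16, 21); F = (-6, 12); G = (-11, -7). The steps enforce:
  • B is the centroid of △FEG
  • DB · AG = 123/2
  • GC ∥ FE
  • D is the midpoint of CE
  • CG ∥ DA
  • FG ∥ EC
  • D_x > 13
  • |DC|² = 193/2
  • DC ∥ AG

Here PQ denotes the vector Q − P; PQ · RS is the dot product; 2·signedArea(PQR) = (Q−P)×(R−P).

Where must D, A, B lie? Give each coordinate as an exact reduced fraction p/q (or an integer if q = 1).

A = (-17/2, 5/2)
B = (-1/3, 26/3)
D = (27/2, 23/2)

1. D_x = 27/2  [D is the midpoint of CE]
2. D_y = 23/2  [D is the midpoint of CE]
   → D = (27/2, 23/2)
3. A_x = -17/2  [DC ∥ AG ∩ CG ∥ DA]
4. A_y = 5/2  [DC ∥ AG ∩ CG ∥ DA]
   → A = (-17/2, 5/2)
5. B_x = -1/3  [B is the centroid of △FEG]
6. B_y = 26/3  [B is the centroid of △FEG]
   → B = (-1/3, 26/3)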